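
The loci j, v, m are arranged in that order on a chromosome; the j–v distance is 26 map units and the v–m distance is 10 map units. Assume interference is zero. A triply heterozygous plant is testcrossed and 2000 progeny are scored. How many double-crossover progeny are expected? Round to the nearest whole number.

Map distances give recombination frequencies of 0.260 and 0.100 for the two intervals.
With no interference, expected double-crossover frequency = 0.260 × 0.100 = 0.02600.
Expected number = 0.02600 × 2000 = 52.00 ≈ 52.

52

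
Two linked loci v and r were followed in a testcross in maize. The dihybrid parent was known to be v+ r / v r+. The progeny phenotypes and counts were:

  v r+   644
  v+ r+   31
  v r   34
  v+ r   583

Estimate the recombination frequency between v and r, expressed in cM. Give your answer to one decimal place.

The recombinant classes are v+ r+ and v r: 31 + 34 = 65.
Recombination frequency = 65/1292 = 0.0503 ≈ 5.0%, i.e. 5.0 cM.

5.0 cM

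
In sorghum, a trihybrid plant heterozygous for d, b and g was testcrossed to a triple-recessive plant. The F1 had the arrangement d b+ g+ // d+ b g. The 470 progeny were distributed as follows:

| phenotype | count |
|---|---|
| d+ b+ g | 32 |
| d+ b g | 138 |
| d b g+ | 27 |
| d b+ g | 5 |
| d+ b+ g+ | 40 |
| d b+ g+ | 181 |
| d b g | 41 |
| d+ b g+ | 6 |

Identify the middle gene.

The two rarest classes, d b+ g and d+ b g+, are the double crossovers. Comparing them with the parentals, only the g allele has switched, so g is the middle locus and the order is b – g – d.

g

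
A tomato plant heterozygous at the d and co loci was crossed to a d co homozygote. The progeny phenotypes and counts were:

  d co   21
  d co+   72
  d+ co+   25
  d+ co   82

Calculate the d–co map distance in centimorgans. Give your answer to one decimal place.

The two most frequent classes, d+ co (82) and d co+ (72), are the parental types, so the F1 was d+ co / d co+.
The recombinant classes are d+ co+ and d co: 25 + 21 = 46.
Recombination frequency = 46/200 = 0.2300 ≈ 23.0%, i.e. 23.0 centimorgans.

23.0 centimorgans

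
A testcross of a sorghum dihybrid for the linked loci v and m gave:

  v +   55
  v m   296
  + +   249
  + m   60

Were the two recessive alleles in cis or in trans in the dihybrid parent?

The two most frequent classes are + + (249) and v m (296); these are the parental (non-recombinant) types.
So the F1 carried + + on one chromosome and v m on the other — the recessive alleles are on the same chromosome (cis / coupling).

cis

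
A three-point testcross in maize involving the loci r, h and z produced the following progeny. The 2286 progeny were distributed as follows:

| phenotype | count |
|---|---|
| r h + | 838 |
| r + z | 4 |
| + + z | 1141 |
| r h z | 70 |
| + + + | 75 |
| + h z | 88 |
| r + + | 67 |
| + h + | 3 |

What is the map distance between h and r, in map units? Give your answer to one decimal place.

The two most frequent reciprocal classes, + + z and r h +, are the parental types, so the F1 was + + z / r h +.
The two rarest classes, r + z and + h +, are the double crossovers. Comparing them with the parentals, only the r allele has switched, so r is the middle locus and the order is z – r – h.
Crossovers in the r–h interval produce the single-crossover classes + h z and r + + (88 + 67 = 155) plus the double crossovers (7).
RF(r–h) = (155 + 7) / 2286 = 162/2286 = 0.0709 → 7.1 map units.

7.1 map units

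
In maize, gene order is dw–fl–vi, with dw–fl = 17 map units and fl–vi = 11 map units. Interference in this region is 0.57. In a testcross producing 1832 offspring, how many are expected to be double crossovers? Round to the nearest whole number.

15

Map distances give recombination frequencies of 0.170 and 0.110 for the two intervals.
With interference 0.57 (so coincidence = 0.43), expected double-crossover frequency = 0.170 × 0.110 × 0.43 = 0.00804.
Expected number = 0.00804 × 1832 = 14.73 ≈ 15.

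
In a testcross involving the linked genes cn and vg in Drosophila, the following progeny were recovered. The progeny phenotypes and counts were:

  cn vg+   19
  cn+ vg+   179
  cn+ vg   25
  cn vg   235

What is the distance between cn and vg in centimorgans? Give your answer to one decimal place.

The two most frequent classes, cn+ vg+ (179) and cn vg (235), are the parental types, so the F1 was cn+ vg+ / cn vg.
The recombinant classes are cn+ vg and cn vg+: 25 + 19 = 44.
Recombination frequency = 44/458 = 0.0961 ≈ 9.6%, i.e. 9.6 centimorgans.

9.6 centimorgans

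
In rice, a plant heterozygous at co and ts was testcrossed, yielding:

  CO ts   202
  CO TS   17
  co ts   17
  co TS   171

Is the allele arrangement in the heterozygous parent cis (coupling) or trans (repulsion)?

trans

The two most frequent classes are CO ts (202) and co TS (171); these are the parental (non-recombinant) types.
So the F1 carried CO ts on one chromosome and co TS on the other — the recessive alleles are on opposite chromosomes (trans / repulsion).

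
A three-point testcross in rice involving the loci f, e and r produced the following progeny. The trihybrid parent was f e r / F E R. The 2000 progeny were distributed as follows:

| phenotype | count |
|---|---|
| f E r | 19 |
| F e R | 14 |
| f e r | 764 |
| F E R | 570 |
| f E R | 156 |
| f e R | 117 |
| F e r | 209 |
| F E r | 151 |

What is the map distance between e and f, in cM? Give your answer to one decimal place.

19.9 cM

The two rarest classes, f E r and F e R, are the double crossovers. Comparing them with the parentals, only the e allele has switched, so e is the middle locus and the order is r – e – f.
Crossovers in the e–f interval produce the single-crossover classes F e r and f E R (209 + 156 = 365) plus the double crossovers (33).
RF(e–f) = (365 + 33) / 2000 = 398/2000 = 0.1990 → 19.9 cM.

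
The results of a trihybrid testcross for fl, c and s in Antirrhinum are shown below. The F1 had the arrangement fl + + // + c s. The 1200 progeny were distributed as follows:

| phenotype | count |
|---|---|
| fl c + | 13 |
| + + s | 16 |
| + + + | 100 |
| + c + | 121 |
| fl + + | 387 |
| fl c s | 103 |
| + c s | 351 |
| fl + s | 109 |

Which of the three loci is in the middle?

c

The two rarest classes, fl c + and + + s, are the double crossovers. Comparing them with the parentals, only the c allele has switched, so c is the middle locus and the order is s – c – fl.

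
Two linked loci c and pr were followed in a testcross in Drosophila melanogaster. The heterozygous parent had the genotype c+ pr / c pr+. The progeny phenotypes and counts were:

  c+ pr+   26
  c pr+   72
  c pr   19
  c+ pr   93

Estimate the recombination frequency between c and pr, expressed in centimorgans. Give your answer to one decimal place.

21.4 centimorgans

The recombinant classes are c+ pr+ and c pr: 26 + 19 = 45.
Recombination frequency = 45/210 = 0.2143 ≈ 21.4%, i.e. 21.4 centimorgans.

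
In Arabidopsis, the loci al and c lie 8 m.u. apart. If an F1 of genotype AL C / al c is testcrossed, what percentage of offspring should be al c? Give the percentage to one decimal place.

A map distance of 8 m.u. corresponds to a recombination frequency of 0.080.
The F1 is AL C / al c, so al c is a parental gamete class with expected frequency (1 − r)/2 = 0.920/2 = 0.4600.
That is 0.4600 = 46.0% of the progeny.

46.0%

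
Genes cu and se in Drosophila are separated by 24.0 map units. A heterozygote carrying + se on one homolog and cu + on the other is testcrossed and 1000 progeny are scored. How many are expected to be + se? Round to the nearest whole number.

A map distance of 24.0 map units corresponds to a recombination frequency of 0.240.
The F1 is + se / cu +, so + se is a parental gamete class with expected frequency (1 − r)/2 = 0.760/2 = 0.3800.
Expected number = 0.3800 × 1000 = 380.00 ≈ 380.

380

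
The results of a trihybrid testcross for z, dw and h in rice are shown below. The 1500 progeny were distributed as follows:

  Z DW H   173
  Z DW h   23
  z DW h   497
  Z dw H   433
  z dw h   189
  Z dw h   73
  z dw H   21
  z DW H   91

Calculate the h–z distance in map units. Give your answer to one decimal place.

The two most frequent reciprocal classes, Z dw H and z DW h, are the parental types, so the F1 was Z dw H / z DW h.
The two rarest classes, z dw H and Z DW h, are the double crossovers. Comparing them with the parentals, only the z allele has switched, so z is the middle locus and the order is dw – z – h.
Crossovers in the z–h interval produce the single-crossover classes Z dw h and z DW H (73 + 91 = 164) plus the double crossovers (44).
RF(z–h) = (164 + 44) / 1500 = 208/1500 = 0.1387 → 13.9 map units.

13.9 map units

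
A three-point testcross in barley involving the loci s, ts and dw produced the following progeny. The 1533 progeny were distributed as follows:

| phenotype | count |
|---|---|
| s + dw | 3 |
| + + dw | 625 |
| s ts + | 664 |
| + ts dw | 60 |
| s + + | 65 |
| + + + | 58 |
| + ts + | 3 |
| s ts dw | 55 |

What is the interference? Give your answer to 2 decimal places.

0.41

The two most frequent reciprocal classes, + + dw and s ts +, are the parental types, so the F1 was + + dw / s ts +.
The two rarest classes, s + dw and + ts +, are the double crossovers. Comparing them with the parentals, only the s allele has switched, so s is the middle locus and the order is dw – s – ts.
dw–s: (113 + 6)/1533 = 0.0776; s–ts: (125 + 6)/1533 = 0.0855.
Expected DCO frequency = 0.0776 × 0.0855 ≈ 0.00663; observed = 6/1533 ≈ 0.00391.
Coefficient of coincidence = 0.00391/0.00663 ≈ 0.59; interference = 1 − 0.59 = 0.41.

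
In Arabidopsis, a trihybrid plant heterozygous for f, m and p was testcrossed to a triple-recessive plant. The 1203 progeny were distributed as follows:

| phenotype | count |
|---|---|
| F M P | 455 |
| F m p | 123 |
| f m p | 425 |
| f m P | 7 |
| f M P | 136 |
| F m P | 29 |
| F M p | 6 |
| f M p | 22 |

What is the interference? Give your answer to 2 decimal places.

The two most frequent reciprocal classes, F M P and f m p, are the parental types, so the F1 was F M P / f m p.
The two rarest classes, F M p and f m P, are the double crossovers. Comparing them with the parentals, only the p allele has switched, so p is the middle locus and the order is m – p – f.
m–p: (51 + 13)/1203 = 0.0532; p–f: (259 + 13)/1203 = 0.2261.
Expected DCO frequency = 0.0532 × 0.2261 ≈ 0.01203; observed = 13/1203 ≈ 0.01081.
Coefficient of coincidence = 0.01081/0.01203 ≈ 0.90; interference = 1 − 0.90 = 0.10.

0.10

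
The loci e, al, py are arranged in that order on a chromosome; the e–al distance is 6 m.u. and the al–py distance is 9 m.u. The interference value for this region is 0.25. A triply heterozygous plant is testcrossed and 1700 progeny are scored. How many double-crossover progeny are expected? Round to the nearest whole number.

7

Map distances give recombination frequencies of 0.060 and 0.090 for the two intervals.
With interference 0.25 (so coincidence = 0.75), expected double-crossover frequency = 0.060 × 0.090 × 0.75 = 0.00405.
Expected number = 0.00405 × 1700 = 6.88 ≈ 7.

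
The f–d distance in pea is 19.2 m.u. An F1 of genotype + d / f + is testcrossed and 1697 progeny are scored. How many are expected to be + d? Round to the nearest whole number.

A map distance of 19.2 m.u. corresponds to a recombination frequency of 0.192.
The F1 is + d / f +, so + d is a parental gamete class with expected frequency (1 − r)/2 = 0.808/2 = 0.4040.
Expected number = 0.4040 × 1697 = 685.59 ≈ 686.

686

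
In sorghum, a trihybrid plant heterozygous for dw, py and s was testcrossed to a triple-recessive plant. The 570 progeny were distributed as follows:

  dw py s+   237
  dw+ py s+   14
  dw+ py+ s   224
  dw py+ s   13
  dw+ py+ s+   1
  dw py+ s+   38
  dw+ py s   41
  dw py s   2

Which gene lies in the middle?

s

The two most frequent reciprocal classes, dw+ py+ s and dw py s+, are the parental types, so the F1 was dw+ py+ s / dw py s+.
The two rarest classes, dw+ py+ s+ and dw py s, are the double crossovers. Comparing them with the parentals, only the s allele has switched, so s is the middle locus and the order is dw – s – py.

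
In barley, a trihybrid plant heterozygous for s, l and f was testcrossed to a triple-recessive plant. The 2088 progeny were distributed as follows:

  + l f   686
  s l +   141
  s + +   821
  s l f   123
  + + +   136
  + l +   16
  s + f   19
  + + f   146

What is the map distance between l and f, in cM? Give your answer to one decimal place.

The two most frequent reciprocal classes, + l f and s + +, are the parental types, so the F1 was + l f / s + +.
The two rarest classes, + l + and s + f, are the double crossovers. Comparing them with the parentals, only the f allele has switched, so f is the middle locus and the order is l – f – s.
Crossovers in the l–f interval produce the single-crossover classes + + f and s l + (146 + 141 = 287) plus the double crossovers (35).
RF(l–f) = (287 + 35) / 2088 = 322/2088 = 0.1542 → 15.4 cM.

15.4 cM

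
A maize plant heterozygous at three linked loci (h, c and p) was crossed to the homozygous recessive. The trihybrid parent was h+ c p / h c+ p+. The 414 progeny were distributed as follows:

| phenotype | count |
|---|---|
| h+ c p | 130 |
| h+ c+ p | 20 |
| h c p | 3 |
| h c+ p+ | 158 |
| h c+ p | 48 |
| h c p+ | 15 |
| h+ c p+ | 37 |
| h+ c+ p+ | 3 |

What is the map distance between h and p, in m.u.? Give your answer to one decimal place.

The two rarest classes, h c p and h+ c+ p+, are the double crossovers. Comparing them with the parentals, only the h allele has switched, so h is the middle locus and the order is p – h – c.
Crossovers in the p–h interval produce the single-crossover classes h+ c p+ and h c+ p (37 + 48 = 85) plus the double crossovers (6).
RF(p–h) = (85 + 6) / 414 = 91/414 = 0.2198 → 22.0 m.u.

22.0 m.u.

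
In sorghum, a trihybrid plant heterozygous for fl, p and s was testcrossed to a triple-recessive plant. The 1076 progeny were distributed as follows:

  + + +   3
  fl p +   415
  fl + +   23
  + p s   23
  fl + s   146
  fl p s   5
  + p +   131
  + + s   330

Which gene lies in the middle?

The two most frequent reciprocal classes, fl p + and + + s, are the parental types, so the F1 was fl p + / + + s.
The two rarest classes, fl p s and + + +, are the double crossovers. Comparing them with the parentals, only the s allele has switched, so s is the middle locus and the order is fl – s – p.

s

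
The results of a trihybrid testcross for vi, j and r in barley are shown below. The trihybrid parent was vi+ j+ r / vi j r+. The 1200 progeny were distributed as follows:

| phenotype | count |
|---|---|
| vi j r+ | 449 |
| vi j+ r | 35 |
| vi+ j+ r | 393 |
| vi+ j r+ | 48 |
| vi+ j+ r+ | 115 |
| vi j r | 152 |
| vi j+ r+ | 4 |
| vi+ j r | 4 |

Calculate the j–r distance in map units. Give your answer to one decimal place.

22.9 map units

The two rarest classes, vi+ j r and vi j+ r+, are the double crossovers. Comparing them with the parentals, only the j allele has switched, so j is the middle locus and the order is vi – j – r.
Crossovers in the j–r interval produce the single-crossover classes vi+ j+ r+ and vi j r (115 + 152 = 267) plus the double crossovers (8).
RF(j–r) = (267 + 8) / 1200 = 275/1200 = 0.2292 → 22.9 map units.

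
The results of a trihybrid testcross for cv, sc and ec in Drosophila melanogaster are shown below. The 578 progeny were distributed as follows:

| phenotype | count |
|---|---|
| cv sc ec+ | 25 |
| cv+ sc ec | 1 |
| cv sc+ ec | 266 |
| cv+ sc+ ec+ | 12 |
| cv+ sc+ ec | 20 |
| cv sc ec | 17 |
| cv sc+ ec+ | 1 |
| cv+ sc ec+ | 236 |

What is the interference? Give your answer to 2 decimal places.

0.21

The two most frequent reciprocal classes, cv+ sc ec+ and cv sc+ ec, are the parental types, so the F1 was cv+ sc ec+ / cv sc+ ec.
The two rarest classes, cv+ sc ec and cv sc+ ec+, are the double crossovers. Comparing them with the parentals, only the ec allele has switched, so ec is the middle locus and the order is sc – ec – cv.
sc–ec: (29 + 2)/578 = 0.0536; ec–cv: (45 + 2)/578 = 0.0813.
Expected DCO frequency = 0.0536 × 0.0813 ≈ 0.00436; observed = 2/578 ≈ 0.00346.
Coefficient of coincidence = 0.00346/0.00436 ≈ 0.79; interference = 1 − 0.79 = 0.21.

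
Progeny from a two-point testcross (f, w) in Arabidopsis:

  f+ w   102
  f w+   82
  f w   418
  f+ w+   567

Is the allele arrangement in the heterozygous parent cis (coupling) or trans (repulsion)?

cis

The two most frequent classes are f+ w+ (567) and f w (418); these are the parental (non-recombinant) types.
So the F1 carried f+ w+ on one chromosome and f w on the other — the recessive alleles are on the same chromosome (cis / coupling).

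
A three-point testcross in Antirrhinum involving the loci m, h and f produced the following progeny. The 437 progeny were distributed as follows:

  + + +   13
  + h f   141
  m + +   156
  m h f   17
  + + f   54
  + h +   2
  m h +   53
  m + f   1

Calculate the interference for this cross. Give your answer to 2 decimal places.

0.64

The two most frequent reciprocal classes, + h f and m + +, are the parental types, so the F1 was + h f / m + +.
The two rarest classes, + h + and m + f, are the double crossovers. Comparing them with the parentals, only the f allele has switched, so f is the middle locus and the order is h – f – m.
h–f: (107 + 3)/437 = 0.2517; f–m: (30 + 3)/437 = 0.0755.
Expected DCO frequency = 0.2517 × 0.0755 ≈ 0.01900; observed = 3/437 ≈ 0.00686.
Coefficient of coincidence = 0.00686/0.01900 ≈ 0.36; interference = 1 − 0.36 = 0.64.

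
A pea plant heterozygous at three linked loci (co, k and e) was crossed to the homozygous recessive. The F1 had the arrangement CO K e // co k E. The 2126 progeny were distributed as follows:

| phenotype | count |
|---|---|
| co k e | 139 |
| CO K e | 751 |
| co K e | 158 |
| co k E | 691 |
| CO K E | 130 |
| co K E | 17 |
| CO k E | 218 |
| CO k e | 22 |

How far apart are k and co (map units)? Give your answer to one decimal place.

The two rarest classes, CO k e and co K E, are the double crossovers. Comparing them with the parentals, only the k allele has switched, so k is the middle locus and the order is co – k – e.
Crossovers in the co–k interval produce the single-crossover classes co K e and CO k E (158 + 218 = 376) plus the double crossovers (39).
RF(co–k) = (376 + 39) / 2126 = 415/2126 = 0.1952 → 19.5 map units.

19.5 map units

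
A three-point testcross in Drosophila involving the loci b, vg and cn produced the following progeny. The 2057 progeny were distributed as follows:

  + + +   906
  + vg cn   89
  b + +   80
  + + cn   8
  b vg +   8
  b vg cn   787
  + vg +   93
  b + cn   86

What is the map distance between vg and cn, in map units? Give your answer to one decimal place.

9.5 map units

The two most frequent reciprocal classes, b vg cn and + + +, are the parental types, so the F1 was b vg cn / + + +.
The two rarest classes, b vg + and + + cn, are the double crossovers. Comparing them with the parentals, only the cn allele has switched, so cn is the middle locus and the order is vg – cn – b.
Crossovers in the vg–cn interval produce the single-crossover classes b + cn and + vg + (86 + 93 = 179) plus the double crossovers (16).
RF(vg–cn) = (179 + 16) / 2057 = 195/2057 = 0.0948 → 9.5 map units.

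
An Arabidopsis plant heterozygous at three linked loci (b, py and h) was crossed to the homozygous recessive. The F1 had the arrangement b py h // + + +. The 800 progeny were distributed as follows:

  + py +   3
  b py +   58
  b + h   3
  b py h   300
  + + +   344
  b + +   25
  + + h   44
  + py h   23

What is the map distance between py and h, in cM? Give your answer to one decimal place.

The two rarest classes, b + h and + py +, are the double crossovers. Comparing them with the parentals, only the py allele has switched, so py is the middle locus and the order is h – py – b.
Crossovers in the h–py interval produce the single-crossover classes b py + and + + h (58 + 44 = 102) plus the double crossovers (6).
RF(h–py) = (102 + 6) / 800 = 108/800 = 0.1350 → 13.5 cM.

13.5 cM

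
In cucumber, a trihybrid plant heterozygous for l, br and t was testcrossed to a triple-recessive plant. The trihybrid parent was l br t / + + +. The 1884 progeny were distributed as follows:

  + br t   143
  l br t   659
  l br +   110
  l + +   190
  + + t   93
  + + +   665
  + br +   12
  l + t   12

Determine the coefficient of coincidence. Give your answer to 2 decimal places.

0.56

The two rarest classes, l + t and + br +, are the double crossovers. Comparing them with the parentals, only the br allele has switched, so br is the middle locus and the order is l – br – t.
l–br: (333 + 24)/1884 = 0.1895; br–t: (203 + 24)/1884 = 0.1205.
Expected DCO frequency = 0.1895 × 0.1205 ≈ 0.02283; observed = 24/1884 ≈ 0.01274.
Coefficient of coincidence = 0.01274/0.02283 ≈ 0.56.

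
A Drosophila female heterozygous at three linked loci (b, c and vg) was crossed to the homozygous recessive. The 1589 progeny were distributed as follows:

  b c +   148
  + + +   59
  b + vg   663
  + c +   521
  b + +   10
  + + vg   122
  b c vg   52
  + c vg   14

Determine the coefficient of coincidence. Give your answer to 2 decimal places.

0.96

The two most frequent reciprocal classes, + c + and b + vg, are the parental types, so the F1 was + c + / b + vg.
The two rarest classes, + c vg and b + +, are the double crossovers. Comparing them with the parentals, only the vg allele has switched, so vg is the middle locus and the order is b – vg – c.
b–vg: (270 + 24)/1589 = 0.1850; vg–c: (111 + 24)/1589 = 0.0850.
Expected DCO frequency = 0.1850 × 0.0850 ≈ 0.01572; observed = 24/1589 ≈ 0.01510.
Coefficient of coincidence = 0.01510/0.01572 ≈ 0.96.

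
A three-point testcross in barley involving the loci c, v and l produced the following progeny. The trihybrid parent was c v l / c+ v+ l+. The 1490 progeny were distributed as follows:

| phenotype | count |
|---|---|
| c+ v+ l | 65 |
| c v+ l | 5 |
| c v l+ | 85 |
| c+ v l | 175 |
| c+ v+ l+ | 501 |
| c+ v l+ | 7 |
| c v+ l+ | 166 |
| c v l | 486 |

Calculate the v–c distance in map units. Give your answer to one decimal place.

23.7 map units

The two rarest classes, c v+ l and c+ v l+, are the double crossovers. Comparing them with the parentals, only the v allele has switched, so v is the middle locus and the order is l – v – c.
Crossovers in the v–c interval produce the single-crossover classes c+ v l and c v+ l+ (175 + 166 = 341) plus the double crossovers (12).
RF(v–c) = (341 + 12) / 1490 = 353/1490 = 0.2369 → 23.7 map units.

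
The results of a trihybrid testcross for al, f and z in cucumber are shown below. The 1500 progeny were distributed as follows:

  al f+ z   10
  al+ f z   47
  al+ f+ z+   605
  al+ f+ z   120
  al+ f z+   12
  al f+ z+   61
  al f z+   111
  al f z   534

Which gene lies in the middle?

f

The two most frequent reciprocal classes, al+ f+ z+ and al f z, are the parental types, so the F1 was al+ f+ z+ / al f z.
The two rarest classes, al+ f z+ and al f+ z, are the double crossovers. Comparing them with the parentals, only the f allele has switched, so f is the middle locus and the order is z – f – al.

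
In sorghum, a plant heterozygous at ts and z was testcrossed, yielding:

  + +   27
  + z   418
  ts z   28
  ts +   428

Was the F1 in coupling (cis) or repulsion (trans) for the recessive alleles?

trans

The two most frequent classes are + z (418) and ts + (428); these are the parental (non-recombinant) types.
So the F1 carried + z on one chromosome and ts + on the other — the recessive alleles are on opposite chromosomes (trans / repulsion).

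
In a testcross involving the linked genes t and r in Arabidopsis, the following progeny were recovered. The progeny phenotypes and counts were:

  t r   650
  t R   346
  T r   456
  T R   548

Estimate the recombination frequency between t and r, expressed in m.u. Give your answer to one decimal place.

40.1 m.u.

The two most frequent classes, T R (548) and t r (650), are the parental types, so the F1 was T R / t r.
The recombinant classes are T r and t R: 456 + 346 = 802.
Recombination frequency = 802/2000 = 0.4010 ≈ 40.1%, i.e. 40.1 m.u.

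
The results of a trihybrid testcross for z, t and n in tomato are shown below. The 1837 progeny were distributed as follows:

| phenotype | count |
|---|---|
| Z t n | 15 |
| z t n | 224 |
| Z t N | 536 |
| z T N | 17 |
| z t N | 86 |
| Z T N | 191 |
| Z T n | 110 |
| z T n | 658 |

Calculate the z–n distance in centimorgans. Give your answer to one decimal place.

12.4 centimorgans

The two most frequent reciprocal classes, z T n and Z t N, are the parental types, so the F1 was z T n / Z t N.
The two rarest classes, z T N and Z t n, are the double crossovers. Comparing them with the parentals, only the n allele has switched, so n is the middle locus and the order is t – n – z.
Crossovers in the n–z interval produce the single-crossover classes Z T n and z t N (110 + 86 = 196) plus the double crossovers (32).
RF(n–z) = (196 + 32) / 1837 = 228/1837 = 0.1241 → 12.4 centimorgans.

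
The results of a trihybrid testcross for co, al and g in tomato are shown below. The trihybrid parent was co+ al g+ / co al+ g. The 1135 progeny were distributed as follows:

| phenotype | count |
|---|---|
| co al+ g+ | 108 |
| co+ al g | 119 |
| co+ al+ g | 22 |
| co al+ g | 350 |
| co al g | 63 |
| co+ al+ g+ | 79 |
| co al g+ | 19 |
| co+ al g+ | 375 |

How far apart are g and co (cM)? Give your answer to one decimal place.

23.6 cM

The two rarest classes, co al g+ and co+ al+ g, are the double crossovers. Comparing them with the parentals, only the co allele has switched, so co is the middle locus and the order is g – co – al.
Crossovers in the g–co interval produce the single-crossover classes co+ al g and co al+ g+ (119 + 108 = 227) plus the double crossovers (41).
RF(g–co) = (227 + 41) / 1135 = 268/1135 = 0.2361 → 23.6 cM.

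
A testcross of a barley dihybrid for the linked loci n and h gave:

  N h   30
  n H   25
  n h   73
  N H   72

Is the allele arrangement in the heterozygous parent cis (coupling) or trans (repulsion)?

cis

The two most frequent classes are N H (72) and n h (73); these are the parental (non-recombinant) types.
So the F1 carried N H on one chromosome and n h on the other — the recessive alleles are on the same chromosome (cis / coupling).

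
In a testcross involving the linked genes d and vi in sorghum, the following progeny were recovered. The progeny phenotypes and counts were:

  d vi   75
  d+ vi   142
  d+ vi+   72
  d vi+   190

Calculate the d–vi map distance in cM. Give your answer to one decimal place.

30.7 cM

The two most frequent classes, d+ vi (142) and d vi+ (190), are the parental types, so the F1 was d+ vi / d vi+.
The recombinant classes are d+ vi+ and d vi: 72 + 75 = 147.
Recombination frequency = 147/479 = 0.3069 ≈ 30.7%, i.e. 30.7 cM.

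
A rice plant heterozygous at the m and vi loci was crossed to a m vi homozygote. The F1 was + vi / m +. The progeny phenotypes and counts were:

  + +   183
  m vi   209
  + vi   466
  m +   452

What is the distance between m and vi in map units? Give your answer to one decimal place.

The recombinant classes are + + and m vi: 183 + 209 = 392.
Recombination frequency = 392/1310 = 0.2992 ≈ 29.9%, i.e. 29.9 map units.

29.9 map units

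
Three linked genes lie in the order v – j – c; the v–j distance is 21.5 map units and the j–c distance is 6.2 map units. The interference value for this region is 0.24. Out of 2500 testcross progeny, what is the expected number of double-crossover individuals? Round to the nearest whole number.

Map distances give recombination frequencies of 0.215 and 0.062 for the two intervals.
With interference 0.24 (so coincidence = 0.76), expected double-crossover frequency = 0.215 × 0.062 × 0.76 = 0.01013.
Expected number = 0.01013 × 2500 = 25.33 ≈ 25.

25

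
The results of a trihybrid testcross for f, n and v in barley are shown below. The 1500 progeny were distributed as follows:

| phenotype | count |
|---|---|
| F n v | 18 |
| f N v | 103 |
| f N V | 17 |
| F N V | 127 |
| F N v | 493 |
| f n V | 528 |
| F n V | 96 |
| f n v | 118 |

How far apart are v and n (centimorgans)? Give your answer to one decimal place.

18.7 centimorgans

The two most frequent reciprocal classes, f n V and F N v, are the parental types, so the F1 was f n V / F N v.
The two rarest classes, f N V and F n v, are the double crossovers. Comparing them with the parentals, only the n allele has switched, so n is the middle locus and the order is f – n – v.
Crossovers in the n–v interval produce the single-crossover classes f n v and F N V (118 + 127 = 245) plus the double crossovers (35).
RF(n–v) = (245 + 35) / 1500 = 280/1500 = 0.1867 → 18.7 centimorgans.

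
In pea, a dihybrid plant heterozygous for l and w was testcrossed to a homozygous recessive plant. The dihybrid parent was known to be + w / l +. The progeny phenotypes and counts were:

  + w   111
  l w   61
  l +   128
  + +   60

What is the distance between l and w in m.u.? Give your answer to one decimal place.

33.6 m.u.

The recombinant classes are + + and l w: 60 + 61 = 121.
Recombination frequency = 121/360 = 0.3361 ≈ 33.6%, i.e. 33.6 m.u.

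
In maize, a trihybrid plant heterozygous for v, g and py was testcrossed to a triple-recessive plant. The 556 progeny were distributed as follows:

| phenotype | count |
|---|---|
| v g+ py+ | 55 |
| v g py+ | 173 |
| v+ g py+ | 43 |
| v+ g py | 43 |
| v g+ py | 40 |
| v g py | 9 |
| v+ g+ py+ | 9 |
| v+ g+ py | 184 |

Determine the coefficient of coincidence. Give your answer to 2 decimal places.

The two most frequent reciprocal classes, v+ g+ py and v g py+, are the parental types, so the F1 was v+ g+ py / v g py+.
The two rarest classes, v+ g+ py+ and v g py, are the double crossovers. Comparing them with the parentals, only the py allele has switched, so py is the middle locus and the order is g – py – v.
g–py: (98 + 18)/556 = 0.2086; py–v: (83 + 18)/556 = 0.1817.
Expected DCO frequency = 0.2086 × 0.1817 ≈ 0.03790; observed = 18/556 ≈ 0.03237.
Coefficient of coincidence = 0.03237/0.03790 ≈ 0.85.

0.85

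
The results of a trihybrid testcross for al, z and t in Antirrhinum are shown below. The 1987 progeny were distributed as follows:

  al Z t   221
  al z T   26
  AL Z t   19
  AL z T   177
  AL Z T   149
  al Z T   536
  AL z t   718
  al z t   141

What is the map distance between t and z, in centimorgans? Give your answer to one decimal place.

22.3 centimorgans

The two most frequent reciprocal classes, al Z T and AL z t, are the parental types, so the F1 was al Z T / AL z t.
The two rarest classes, al z T and AL Z t, are the double crossovers. Comparing them with the parentals, only the z allele has switched, so z is the middle locus and the order is t – z – al.
Crossovers in the t–z interval produce the single-crossover classes al Z t and AL z T (221 + 177 = 398) plus the double crossovers (45).
RF(t–z) = (398 + 45) / 1987 = 443/1987 = 0.2229 → 22.3 centimorgans.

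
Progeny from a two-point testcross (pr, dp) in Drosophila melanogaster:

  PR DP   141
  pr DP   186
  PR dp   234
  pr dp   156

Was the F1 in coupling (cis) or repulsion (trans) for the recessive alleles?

The two most frequent classes are PR dp (234) and pr DP (186); these are the parental (non-recombinant) types.
So the F1 carried PR dp on one chromosome and pr DP on the other — the recessive alleles are on opposite chromosomes (trans / repulsion).

trans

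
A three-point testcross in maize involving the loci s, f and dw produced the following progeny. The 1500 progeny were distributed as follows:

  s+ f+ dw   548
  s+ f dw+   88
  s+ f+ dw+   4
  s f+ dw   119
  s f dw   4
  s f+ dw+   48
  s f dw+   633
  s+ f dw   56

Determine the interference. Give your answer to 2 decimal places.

0.50

The two most frequent reciprocal classes, s f dw+ and s+ f+ dw, are the parental types, so the F1 was s f dw+ / s+ f+ dw.
The two rarest classes, s f dw and s+ f+ dw+, are the double crossovers. Comparing them with the parentals, only the dw allele has switched, so dw is the middle locus and the order is s – dw – f.
s–dw: (207 + 8)/1500 = 0.1433; dw–f: (104 + 8)/1500 = 0.0747.
Expected DCO frequency = 0.1433 × 0.0747 ≈ 0.01070; observed = 8/1500 ≈ 0.00533.
Coefficient of coincidence = 0.00533/0.01070 ≈ 0.50; interference = 1 − 0.50 = 0.50.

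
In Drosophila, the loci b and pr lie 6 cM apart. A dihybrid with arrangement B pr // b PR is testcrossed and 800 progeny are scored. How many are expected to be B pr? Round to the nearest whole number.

A map distance of 6 cM corresponds to a recombination frequency of 0.060.
The F1 is B pr / b PR, so B pr is a parental gamete class with expected frequency (1 − r)/2 = 0.940/2 = 0.4700.
Expected number = 0.4700 × 800 = 376.00 ≈ 376.

376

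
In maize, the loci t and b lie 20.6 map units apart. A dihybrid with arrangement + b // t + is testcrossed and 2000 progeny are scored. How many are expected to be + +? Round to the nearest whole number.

206

A map distance of 20.6 map units corresponds to a recombination frequency of 0.206.
The F1 is + b / t +, so + + is a recombinant gamete class with expected frequency r/2 = 0.206/2 = 0.1030.
Expected number = 0.1030 × 2000 = 206.00 ≈ 206.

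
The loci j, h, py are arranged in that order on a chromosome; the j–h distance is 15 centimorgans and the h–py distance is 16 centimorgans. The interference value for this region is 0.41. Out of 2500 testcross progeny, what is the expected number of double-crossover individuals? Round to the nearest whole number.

35

Map distances give recombination frequencies of 0.150 and 0.160 for the two intervals.
With interference 0.41 (so coincidence = 0.59), expected double-crossover frequency = 0.150 × 0.160 × 0.59 = 0.01416.
Expected number = 0.01416 × 2500 = 35.40 ≈ 35.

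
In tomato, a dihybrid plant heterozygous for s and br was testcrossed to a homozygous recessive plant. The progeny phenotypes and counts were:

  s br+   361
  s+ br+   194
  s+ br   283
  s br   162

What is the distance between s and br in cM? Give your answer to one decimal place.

35.6 cM

The two most frequent classes, s+ br (283) and s br+ (361), are the parental types, so the F1 was s+ br / s br+.
The recombinant classes are s+ br+ and s br: 194 + 162 = 356.
Recombination frequency = 356/1000 = 0.3560 ≈ 35.6%, i.e. 35.6 cM.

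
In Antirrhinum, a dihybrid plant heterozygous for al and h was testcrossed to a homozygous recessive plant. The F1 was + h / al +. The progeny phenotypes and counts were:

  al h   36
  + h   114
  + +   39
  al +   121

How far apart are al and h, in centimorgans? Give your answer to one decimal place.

24.2 centimorgans

The recombinant classes are + + and al h: 39 + 36 = 75.
Recombination frequency = 75/310 = 0.2419 ≈ 24.2%, i.e. 24.2 centimorgans.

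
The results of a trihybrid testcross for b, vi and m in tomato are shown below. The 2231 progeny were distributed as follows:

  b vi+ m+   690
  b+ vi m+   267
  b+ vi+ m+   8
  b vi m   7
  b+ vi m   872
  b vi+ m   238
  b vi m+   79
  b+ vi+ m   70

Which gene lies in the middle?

b

The two most frequent reciprocal classes, b+ vi m and b vi+ m+, are the parental types, so the F1 was b+ vi m / b vi+ m+.
The two rarest classes, b vi m and b+ vi+ m+, are the double crossovers. Comparing them with the parentals, only the b allele has switched, so b is the middle locus and the order is vi – b – m.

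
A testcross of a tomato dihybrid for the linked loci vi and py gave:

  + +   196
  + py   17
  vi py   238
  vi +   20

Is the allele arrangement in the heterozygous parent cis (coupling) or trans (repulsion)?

cis

The two most frequent classes are + + (196) and vi py (238); these are the parental (non-recombinant) types.
So the F1 carried + + on one chromosome and vi py on the other — the recessive alleles are on the same chromosome (cis / coupling).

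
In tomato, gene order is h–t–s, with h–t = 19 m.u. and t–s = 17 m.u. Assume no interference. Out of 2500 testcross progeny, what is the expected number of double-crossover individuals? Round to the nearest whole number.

81

Map distances give recombination frequencies of 0.190 and 0.170 for the two intervals.
With no interference, expected double-crossover frequency = 0.190 × 0.170 = 0.03230.
Expected number = 0.03230 × 2500 = 80.75 ≈ 81.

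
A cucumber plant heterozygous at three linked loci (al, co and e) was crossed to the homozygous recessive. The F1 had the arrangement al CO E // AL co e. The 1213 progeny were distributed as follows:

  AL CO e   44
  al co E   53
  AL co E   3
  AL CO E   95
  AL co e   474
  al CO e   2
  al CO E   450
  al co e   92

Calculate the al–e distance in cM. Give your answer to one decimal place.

The two rarest classes, al CO e and AL co E, are the double crossovers. Comparing them with the parentals, only the e allele has switched, so e is the middle locus and the order is co – e – al.
Crossovers in the e–al interval produce the single-crossover classes AL CO E and al co e (95 + 92 = 187) plus the double crossovers (5).
RF(e–al) = (187 + 5) / 1213 = 192/1213 = 0.1583 → 15.8 cM.

15.8 cM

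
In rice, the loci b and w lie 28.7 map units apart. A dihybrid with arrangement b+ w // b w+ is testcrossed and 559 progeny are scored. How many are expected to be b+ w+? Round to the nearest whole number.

A map distance of 28.7 map units corresponds to a recombination frequency of 0.287.
The F1 is b+ w / b w+, so b+ w+ is a recombinant gamete class with expected frequency r/2 = 0.287/2 = 0.1435.
Expected number = 0.1435 × 559 = 80.22 ≈ 80.

80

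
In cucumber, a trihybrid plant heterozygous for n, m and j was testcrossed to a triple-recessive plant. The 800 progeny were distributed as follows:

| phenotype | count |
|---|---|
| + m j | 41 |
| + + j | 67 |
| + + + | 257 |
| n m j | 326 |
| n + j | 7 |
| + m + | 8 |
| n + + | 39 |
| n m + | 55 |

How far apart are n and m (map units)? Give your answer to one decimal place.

The two most frequent reciprocal classes, + + + and n m j, are the parental types, so the F1 was + + + / n m j.
The two rarest classes, + m + and n + j, are the double crossovers. Comparing them with the parentals, only the m allele has switched, so m is the middle locus and the order is j – m – n.
Crossovers in the m–n interval produce the single-crossover classes n + + and + m j (39 + 41 = 80) plus the double crossovers (15).
RF(m–n) = (80 + 15) / 800 = 95/800 = 0.1187 → 11.9 map units.

11.9 map units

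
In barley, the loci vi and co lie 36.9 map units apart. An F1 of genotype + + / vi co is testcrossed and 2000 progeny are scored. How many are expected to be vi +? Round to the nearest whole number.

A map distance of 36.9 map units corresponds to a recombination frequency of 0.369.
The F1 is + + / vi co, so vi + is a recombinant gamete class with expected frequency r/2 = 0.369/2 = 0.1845.
Expected number = 0.1845 × 2000 = 369.00 ≈ 369.

369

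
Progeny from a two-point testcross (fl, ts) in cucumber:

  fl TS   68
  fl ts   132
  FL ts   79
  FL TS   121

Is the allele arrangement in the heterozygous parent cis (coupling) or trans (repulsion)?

cis

The two most frequent classes are FL TS (121) and fl ts (132); these are the parental (non-recombinant) types.
So the F1 carried FL TS on one chromosome and fl ts on the other — the recessive alleles are on the same chromosome (cis / coupling).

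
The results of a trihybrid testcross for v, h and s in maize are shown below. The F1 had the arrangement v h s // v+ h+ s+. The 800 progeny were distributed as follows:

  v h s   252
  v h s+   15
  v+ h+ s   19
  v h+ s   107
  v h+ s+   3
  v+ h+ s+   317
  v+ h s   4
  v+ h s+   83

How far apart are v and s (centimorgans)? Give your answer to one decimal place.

The two rarest classes, v+ h s and v h+ s+, are the double crossovers. Comparing them with the parentals, only the v allele has switched, so v is the middle locus and the order is h – v – s.
Crossovers in the v–s interval produce the single-crossover classes v h s+ and v+ h+ s (15 + 19 = 34) plus the double crossovers (7).
RF(v–s) = (34 + 7) / 800 = 41/800 = 0.0512 → 5.1 centimorgans.

5.1 centimorgans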